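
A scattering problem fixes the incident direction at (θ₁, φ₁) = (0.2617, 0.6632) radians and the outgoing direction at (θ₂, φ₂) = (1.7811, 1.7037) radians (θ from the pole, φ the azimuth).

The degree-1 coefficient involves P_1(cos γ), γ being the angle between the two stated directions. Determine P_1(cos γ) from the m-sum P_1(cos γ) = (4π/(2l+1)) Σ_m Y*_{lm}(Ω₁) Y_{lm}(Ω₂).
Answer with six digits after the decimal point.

Expand P_1 via completeness: Σ_{m} conj(Y_{1,m}) at Ω₁ times Y_{1,m} at Ω₂ —
  [-1]  conj(Y_{1,-1})(Ω₁) = 0.07044 + 0.05503j ; Y_{1,-1}(Ω₂) = -0.04477 - 0.33490j ; Δ = 0.01528 - 0.02605j
  [+0]  conj(Y_{1,0})(Ω₁) = 0.47197 + 0.00000j ; Y_{1,0}(Ω₂) = -0.10200 + 0.00000j ; Δ = -0.04814 + 0.00000j
  [+1]  conj(Y_{1,1})(Ω₁) = -0.07044 + 0.05503j ; Y_{1,1}(Ω₂) = 0.04477 - 0.33490j ; Δ = 0.01528 + 0.02605j
Total Σ_m = -0.01759 + 0.00000j. Multiply by 4.188790: -0.07367 + 0.00000j. P_1(cos γ) = -0.073673

-0.073673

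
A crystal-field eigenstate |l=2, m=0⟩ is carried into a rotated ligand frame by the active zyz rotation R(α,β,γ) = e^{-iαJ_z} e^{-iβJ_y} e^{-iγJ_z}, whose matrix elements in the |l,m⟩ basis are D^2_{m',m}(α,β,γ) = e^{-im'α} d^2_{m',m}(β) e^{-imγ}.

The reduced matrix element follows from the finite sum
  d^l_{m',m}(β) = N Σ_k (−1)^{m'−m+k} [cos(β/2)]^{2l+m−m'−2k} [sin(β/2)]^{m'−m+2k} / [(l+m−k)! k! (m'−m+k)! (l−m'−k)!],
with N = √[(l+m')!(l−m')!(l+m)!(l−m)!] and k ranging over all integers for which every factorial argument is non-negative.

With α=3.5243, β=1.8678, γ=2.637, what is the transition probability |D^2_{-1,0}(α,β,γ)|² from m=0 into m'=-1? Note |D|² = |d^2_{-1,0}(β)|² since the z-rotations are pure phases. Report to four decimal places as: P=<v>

P=0.1175

D^2_{-1,0}(3.5243,1.8678,2.6370) = e^{-i·-1·3.5243}·d^2_{-1,0}(1.8678)·e^{-i·0·2.6370}. Compute d first:
With c≡cos(β/2)=0.594703 and s≡sin(β/2)=0.803945, N=[1·6·2·2]^{1/2}=4.898979
Admissible k: 1..2 (factorial args all ≥0)
  k=1: (−1)^0·4.8990/(2)·0.5947^3·0.8039^1 = +0.414193
  k=2: (−1)^1·4.8990/(2)·0.5947^1·0.8039^3 = -0.756930
d^2_{-1,0}(1.8678) = +0.414193 -0.756930 = -0.342737
|D^2_{-1,0}|² = |d^2_{-1,0}(β)|² = (-0.342737)² = 0.117468 (the z-rotation phases have unit modulus)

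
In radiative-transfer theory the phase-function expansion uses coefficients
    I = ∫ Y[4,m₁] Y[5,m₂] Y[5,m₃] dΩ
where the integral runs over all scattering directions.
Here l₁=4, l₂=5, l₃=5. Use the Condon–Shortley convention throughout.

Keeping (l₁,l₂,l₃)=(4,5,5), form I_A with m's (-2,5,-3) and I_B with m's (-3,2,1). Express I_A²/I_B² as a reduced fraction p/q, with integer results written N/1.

l's match ⇒ only the (l;m) 3-j factors differ between A and B.
A: triangle coeff Δ(4,5,5) = 1/3153150; Σ_t [4,4]: t=4:+1/69120 = 1/69120; (3j)²=4/143 [(4 5 5; -2 5 -3)], sign=+1
B: triangle coeff Δ(4,5,5) = 1/3153150; Σ_t [3,4]: t=3:−1/6912 t=4:+1/5184 = 1/20736; (3j)²=5/2574 [(4 5 5; -3 2 1)], sign=+1
I_A²/I_B² = (4/143)/(5/2574) = 72/5

72/5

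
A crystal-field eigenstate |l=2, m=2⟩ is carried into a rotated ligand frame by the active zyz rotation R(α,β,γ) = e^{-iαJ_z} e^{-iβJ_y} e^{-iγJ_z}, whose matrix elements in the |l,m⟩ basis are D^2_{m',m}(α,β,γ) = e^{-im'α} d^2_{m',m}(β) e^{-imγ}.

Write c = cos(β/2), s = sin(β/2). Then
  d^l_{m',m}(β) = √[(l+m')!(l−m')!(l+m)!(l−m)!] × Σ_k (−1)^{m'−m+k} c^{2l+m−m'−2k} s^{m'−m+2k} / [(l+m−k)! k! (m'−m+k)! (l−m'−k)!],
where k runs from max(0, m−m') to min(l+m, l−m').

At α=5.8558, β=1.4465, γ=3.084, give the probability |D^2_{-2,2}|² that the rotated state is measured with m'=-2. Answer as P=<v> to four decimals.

Split into d^2_{-2,2}(β=1.4465) × two z-phases.
c=cos(1.446500/2)=0.749659, s=sin(1.446500/2)=0.661825; N=√[1·24·24·1]=24.000000
k: max(0,(2)−(-2))=4 … min(2+(2),2−(-2))=4
  k=4: (−1)^0·24.0000/(24)·0.7497^0·0.6618^4 = +0.191854
d^2_{-2,2}(1.4465) = +0.191854
|D^2_{-2,2}|² = |d^2_{-2,2}(β)|² = (+0.191854)² = 0.036808 (the z-rotation phases have unit modulus)

P=0.0368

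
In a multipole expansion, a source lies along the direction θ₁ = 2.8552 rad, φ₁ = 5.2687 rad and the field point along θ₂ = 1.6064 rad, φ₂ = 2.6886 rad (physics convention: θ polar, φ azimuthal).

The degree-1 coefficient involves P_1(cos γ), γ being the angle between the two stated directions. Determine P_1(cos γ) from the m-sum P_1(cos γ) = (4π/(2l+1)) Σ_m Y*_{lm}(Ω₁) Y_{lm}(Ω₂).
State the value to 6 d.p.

-0.204822

Term-by-term m-sum for l=1 (normalisation 4π/3 = 4.188790):
  term(m=-1) = -0.028525+0.017943i   from Y*(Ω₁)=+0.051538-0.082883i, Y(Ω₂)=-0.310451-0.151113i
  term(m=+0) = +0.008152+0.000000i   from Y*(Ω₁)=-0.468701-0.000000i, Y(Ω₂)=-0.017392+0.000000i
  term(m=+1) = -0.028525-0.017943i   from Y*(Ω₁)=-0.051538-0.082883i, Y(Ω₂)=+0.310451-0.151113i
Total Σ_m = -0.048898+0.000000i. Multiply by 4.188790: -0.204822+0.000000i. P_1(cos γ) = -0.204822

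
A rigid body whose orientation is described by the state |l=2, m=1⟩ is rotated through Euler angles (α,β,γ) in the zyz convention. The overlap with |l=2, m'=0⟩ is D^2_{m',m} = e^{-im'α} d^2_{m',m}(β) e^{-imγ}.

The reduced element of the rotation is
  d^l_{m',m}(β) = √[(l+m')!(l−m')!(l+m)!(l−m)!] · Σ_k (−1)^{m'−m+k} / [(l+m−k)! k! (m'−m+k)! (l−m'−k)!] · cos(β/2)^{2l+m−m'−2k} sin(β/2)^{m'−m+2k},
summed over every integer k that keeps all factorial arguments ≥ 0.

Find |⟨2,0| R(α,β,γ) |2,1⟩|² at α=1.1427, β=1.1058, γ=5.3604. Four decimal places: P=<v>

First d^2_{0,1}(β=1.1058), then the phase factors e^{-i(0)α} and e^{-i(1)γ}:
With c≡cos(β/2)=0.851005 and s≡sin(β/2)=0.525157, N=[2·2·6·1]^{1/2}=4.898979
The bounds max(0,m−m')=1 and min(l+m,l−m')=2 give 2 terms
  k=1: (−1)^0·4.8990/(2)·0.8510^3·0.5252^1 = +0.792796
  k=2: (−1)^1·4.8990/(2)·0.8510^1·0.5252^3 = -0.301909
d^2_{0,1}(1.1058) = +0.792796 -0.301909 = +0.490887
|D^2_{0,1}|² = |d^2_{0,1}(β)|² = (+0.490887)² = 0.240970 (the z-rotation phases have unit modulus)

P=0.2410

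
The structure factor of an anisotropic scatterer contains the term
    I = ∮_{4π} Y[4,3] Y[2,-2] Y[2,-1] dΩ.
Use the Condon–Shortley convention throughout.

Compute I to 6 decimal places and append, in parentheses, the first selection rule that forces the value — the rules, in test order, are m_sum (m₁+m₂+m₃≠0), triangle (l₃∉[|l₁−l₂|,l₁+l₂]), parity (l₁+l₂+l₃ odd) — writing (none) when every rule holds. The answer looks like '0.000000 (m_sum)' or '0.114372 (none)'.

-0.238414 (none)

Checks pass: Σm=0; 8 even; l₃=2∈[2,6].
(2·4+1)(2·2+1)(2·2+1) = 225
Δ: 4! 4! 0! / 9! → 1/630
sum: t=2:+1/16 = 1/16
3j²(4 2 2; 0 0 0) = Δ·Π!·Σ² = 2/35  (sign +1)
sum: t=0:+1/144 = 1/144
3j²(4 2 2; 3 -2 -1) = Δ·Π!·Σ² = 1/18  (sign -1)
combine: 4πI² = 225·2/35·1/18 = 5/7
take √, sign -1: I = -0.23841361
No selection rule forces the value: the integral is nonzero (none).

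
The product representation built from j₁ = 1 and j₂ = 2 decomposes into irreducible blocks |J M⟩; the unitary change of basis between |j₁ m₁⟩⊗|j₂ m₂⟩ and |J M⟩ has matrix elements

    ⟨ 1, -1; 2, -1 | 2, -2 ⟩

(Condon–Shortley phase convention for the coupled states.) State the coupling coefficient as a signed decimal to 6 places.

√[5·1!1!3!/6! · 0!2!1!3!0!4!] = √(12)
  +(−1)^1/∏(1,0,1,0,0,3)! = -1/6  (running -1/6)
⟨..|..⟩ = √(12)·(-1/6) = -0.577350

−√(1/3) ≈ -0.577350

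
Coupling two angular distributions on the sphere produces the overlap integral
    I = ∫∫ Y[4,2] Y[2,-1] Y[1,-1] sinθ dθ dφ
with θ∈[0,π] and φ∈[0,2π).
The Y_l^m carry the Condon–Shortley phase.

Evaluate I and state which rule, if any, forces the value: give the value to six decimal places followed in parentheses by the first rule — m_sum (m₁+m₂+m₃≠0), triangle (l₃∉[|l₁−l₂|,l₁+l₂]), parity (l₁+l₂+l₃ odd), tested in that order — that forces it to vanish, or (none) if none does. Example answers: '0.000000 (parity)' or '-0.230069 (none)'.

0.000000 (triangle)

|4−2|≤1≤4+2 violated ⇒ I = 0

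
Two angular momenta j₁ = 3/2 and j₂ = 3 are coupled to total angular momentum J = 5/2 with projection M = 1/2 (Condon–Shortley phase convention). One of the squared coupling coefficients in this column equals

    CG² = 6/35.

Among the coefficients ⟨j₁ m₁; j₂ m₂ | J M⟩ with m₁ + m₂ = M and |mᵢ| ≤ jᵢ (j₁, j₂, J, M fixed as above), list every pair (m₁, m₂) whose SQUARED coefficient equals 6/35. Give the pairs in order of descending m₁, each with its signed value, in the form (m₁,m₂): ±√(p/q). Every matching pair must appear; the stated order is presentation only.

Admissible pairs with m₁+m₂ = M = 1/2: (-3/2,2), (-1/2,1), (1/2,0), (3/2,-1)
  (m₁,m₂)=(3/2,-1): CG² = 27/70, CG = +√(27/70)
  (m₁,m₂)=(1/2,0): CG² = 6/35, CG = −√(6/35)   ← matches the target
  (m₁,m₂)=(-1/2,1): CG² = 1/70, CG = −√(1/70)
  (m₁,m₂)=(-3/2,2): CG² = 3/7, CG = +√(3/7)
Pairs with CG² = 6/35: (1/2,0): −√(6/35)

(1/2,0): −√(6/35)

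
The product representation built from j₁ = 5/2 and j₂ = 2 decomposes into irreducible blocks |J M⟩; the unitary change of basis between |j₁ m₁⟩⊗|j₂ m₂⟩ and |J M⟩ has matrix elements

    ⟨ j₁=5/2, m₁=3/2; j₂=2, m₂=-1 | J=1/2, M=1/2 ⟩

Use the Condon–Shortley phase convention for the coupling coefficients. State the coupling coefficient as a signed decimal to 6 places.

-0.516398  (= −√(4/15))

√[2·4!1!0!/6! · 4!1!1!3!1!0!] = √(48/5)
  +(−1)^1/∏(1,3,0,0,1,0)! = -1/6  (running -1/6)
⟨..|..⟩ = √(48/5)·(-1/6) = -0.516398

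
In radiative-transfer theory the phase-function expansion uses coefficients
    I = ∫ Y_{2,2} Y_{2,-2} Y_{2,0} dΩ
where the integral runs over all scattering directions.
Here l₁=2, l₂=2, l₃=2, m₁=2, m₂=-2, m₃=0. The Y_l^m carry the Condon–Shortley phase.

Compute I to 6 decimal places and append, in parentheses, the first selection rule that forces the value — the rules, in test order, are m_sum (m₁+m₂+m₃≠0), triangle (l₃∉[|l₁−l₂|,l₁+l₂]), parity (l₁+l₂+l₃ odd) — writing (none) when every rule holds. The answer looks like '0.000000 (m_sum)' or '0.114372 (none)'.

Checks pass: Σm=0; 6 even; l₃=2∈[0,4].
(2·2+1)(2·2+1)(2·2+1) = 125
Δ: 2! 2! 2! / 7! → 1/630
sum: t=0:+1/8 t=1:−1/1 t=2:+1/8 = -3/4
3j²(2 2 2; 0 0 0) = Δ·Π!·Σ² = 2/35  (sign -1)
sum: t=0:+1/8 = 1/8
3j²(2 2 2; 2 -2 0) = Δ·Π!·Σ² = 2/35  (sign +1)
combine: 4πI² = 125·2/35·2/35 = 20/49
take √, sign -1: I = -0.18022375
No selection rule forces the value: the integral is nonzero (none).

-0.180224 (none)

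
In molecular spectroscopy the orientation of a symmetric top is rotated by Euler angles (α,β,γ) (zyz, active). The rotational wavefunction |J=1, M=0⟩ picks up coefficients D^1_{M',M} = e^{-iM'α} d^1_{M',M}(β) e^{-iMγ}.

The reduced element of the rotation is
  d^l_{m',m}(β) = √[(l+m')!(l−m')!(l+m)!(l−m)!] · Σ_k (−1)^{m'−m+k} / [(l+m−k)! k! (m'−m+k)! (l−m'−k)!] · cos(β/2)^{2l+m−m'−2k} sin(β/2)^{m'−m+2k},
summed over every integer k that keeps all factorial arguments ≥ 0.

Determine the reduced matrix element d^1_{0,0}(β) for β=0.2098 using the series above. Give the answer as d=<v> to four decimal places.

d=0.9781

d^1_{0,0}(β=0.2098) via the finite sum:
Half-angle: c=0.994503, s=0.104708. N=√(1·1·1·1)=1.000000
k∈{0,1} keeps every argument non-negative
  k=0: (−1)^0·1.0000/(1)·0.9945^2·0.1047^0 = +0.989036
  k=1: (−1)^1·1.0000/(1)·0.9945^0·0.1047^2 = -0.010964
d^1_{0,0}(0.2098) = +0.989036 -0.010964 = +0.978073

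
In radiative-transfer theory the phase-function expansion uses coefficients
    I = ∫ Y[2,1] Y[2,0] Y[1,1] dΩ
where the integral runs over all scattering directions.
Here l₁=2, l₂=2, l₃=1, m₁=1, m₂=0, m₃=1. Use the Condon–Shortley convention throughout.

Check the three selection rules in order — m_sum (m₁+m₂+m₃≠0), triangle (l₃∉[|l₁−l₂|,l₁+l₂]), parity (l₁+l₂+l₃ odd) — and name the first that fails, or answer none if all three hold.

m_sum

m₁+m₂+m₃ = 1 + 0 + 1 = 2  ✗
triangle: |2−2|=0 ≤ l₃=1 ≤ 2+2=4
parity: l₁+l₂+l₃ = 5 is odd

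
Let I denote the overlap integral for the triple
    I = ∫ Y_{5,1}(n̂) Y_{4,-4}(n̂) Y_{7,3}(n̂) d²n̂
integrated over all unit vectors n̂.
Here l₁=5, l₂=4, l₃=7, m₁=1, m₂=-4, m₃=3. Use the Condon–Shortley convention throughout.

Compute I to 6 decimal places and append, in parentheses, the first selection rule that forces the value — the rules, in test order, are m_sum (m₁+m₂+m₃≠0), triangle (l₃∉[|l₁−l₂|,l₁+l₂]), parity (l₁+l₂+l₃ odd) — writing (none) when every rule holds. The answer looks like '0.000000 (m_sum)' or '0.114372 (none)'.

0.147559 (none)

Checks pass: Σm=0; 16 even; l₃=7∈[1,9].
(2·5+1)(2·4+1)(2·7+1) = 1485
Δ: 2! 8! 6! / 17! → 1/6126120
sum: t=0:+1/69120 t=1:−1/20736 t=2:+1/69120 = -1/51840
3j²(5 4 7; 0 0 0) = Δ·Π!·Σ² = 280/21879  (sign +1)
sum: t=0:+1/829440 = 1/829440
3j²(5 4 7; 1 -4 3) = Δ·Π!·Σ² = 35/2431  (sign +1)
combine: 4πI² = 1485·280/21879·35/2431 = 147000/537251
take √, sign +1: I = 0.14755880
No selection rule forces the value: the integral is nonzero (none).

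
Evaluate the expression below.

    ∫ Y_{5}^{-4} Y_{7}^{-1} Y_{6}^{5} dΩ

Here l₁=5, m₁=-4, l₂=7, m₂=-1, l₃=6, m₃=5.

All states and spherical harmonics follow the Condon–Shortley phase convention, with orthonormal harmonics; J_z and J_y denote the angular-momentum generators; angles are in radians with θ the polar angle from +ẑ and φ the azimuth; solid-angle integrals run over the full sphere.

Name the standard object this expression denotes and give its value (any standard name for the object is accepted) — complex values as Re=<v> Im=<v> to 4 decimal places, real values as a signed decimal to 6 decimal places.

This is a Gaunt coefficient — the integral of a triple product of spherical harmonics over the sphere.
Checks pass: Σm=0; 18 even; l₃=6∈[2,12].
(2·5+1)(2·7+1)(2·6+1) = 2145
Δ: 6! 4! 8! / 19! → 1/174594420
sum: t=1:−1/4147200 t=2:+1/207360 t=3:−1/82944 t=4:+1/207360 t=5:−1/4147200 = -1/345600
3j²(5 7 6; 0 0 0) = Δ·Π!·Σ² = 420/46189  (sign -1)
sum: t=5:−1/14515200 t=6:+1/174182400 = -11/174182400
3j²(5 7 6; -4 -1 5) = Δ·Π!·Σ² = 121/12597  (sign +1)
combine: 4πI² = 2145·420/46189·121/12597 = 254100/1356277
take √, sign -1: I = -0.12210212

Gaunt coefficient, -0.122102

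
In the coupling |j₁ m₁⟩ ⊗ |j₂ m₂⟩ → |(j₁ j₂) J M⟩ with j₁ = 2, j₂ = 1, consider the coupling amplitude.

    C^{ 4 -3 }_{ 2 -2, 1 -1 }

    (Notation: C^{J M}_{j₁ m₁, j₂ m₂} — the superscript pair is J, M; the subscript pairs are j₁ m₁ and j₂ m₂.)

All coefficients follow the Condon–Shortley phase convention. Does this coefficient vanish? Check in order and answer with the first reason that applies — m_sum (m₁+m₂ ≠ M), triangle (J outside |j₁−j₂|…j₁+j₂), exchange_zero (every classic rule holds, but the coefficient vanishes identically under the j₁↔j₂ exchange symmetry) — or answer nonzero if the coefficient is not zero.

m-sum: m₁+m₂ = -2+(-1) = -3, M = -3  ✓
triangle: need |j₁−j₂| ≤ J ≤ j₁+j₂, i.e. J ∈ [1, 3]; J = 4 is outside ✗ ⇒ coefficient is 0

triangle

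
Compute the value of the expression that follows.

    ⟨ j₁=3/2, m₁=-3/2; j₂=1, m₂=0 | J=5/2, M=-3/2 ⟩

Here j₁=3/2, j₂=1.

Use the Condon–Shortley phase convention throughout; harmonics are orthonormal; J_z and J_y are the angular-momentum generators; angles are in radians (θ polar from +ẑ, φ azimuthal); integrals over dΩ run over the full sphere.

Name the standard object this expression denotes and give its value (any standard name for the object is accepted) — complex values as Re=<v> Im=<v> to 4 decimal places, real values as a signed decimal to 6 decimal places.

This is a Clebsch–Gordan (vector-coupling) coefficient.
triangle: 0!×3!×2!/6! = 12/720
(j±m)!: 0!×3!×1!×1!×1!×4! = 144
prefactor² = (2J+1)×Δ×N² = 72/5
  k=0: +1/(0!×0!×3!×1!×0!×1!) = 1/6
Σ = 1/6  ⇒  CG² = 72/5×(1/6)² = 2/5
CG = +√(2/5) = +0.632456

Clebsch–Gordan coefficient, +√(2/5) ≈ +0.632456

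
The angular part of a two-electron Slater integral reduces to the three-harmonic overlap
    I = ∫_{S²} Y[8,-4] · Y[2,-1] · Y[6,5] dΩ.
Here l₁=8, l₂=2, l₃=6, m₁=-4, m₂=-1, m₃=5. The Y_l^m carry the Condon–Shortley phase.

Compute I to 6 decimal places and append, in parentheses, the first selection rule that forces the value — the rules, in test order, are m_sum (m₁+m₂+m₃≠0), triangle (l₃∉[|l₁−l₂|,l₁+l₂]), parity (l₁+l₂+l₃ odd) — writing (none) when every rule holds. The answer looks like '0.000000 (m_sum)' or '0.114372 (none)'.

Rules hold: Σm=0, L=16 even, 6≤6≤10.
N = 17·5·13 = 1105
Δ = 4!·12!·0!/17! = 1/30940
Racah Σ t=2..2: t=2:+1/2073600 = 1/2073600
⇒ 3j(8 2 6; 0 0 0)² = 28/1105, sgn +1
Racah Σ t=1..1: t=1:−1/239500800 = -1/239500800
⇒ 3j(8 2 6; -4 -1 5)² = 12/7735, sgn +1
4πI² = N·(3j₀)²·(3jₘ)² = 48/1105
I = +1·√(0.0434389/4π) = 0.05879421
No selection rule forces the value: the integral is nonzero (none).

0.058794 (none)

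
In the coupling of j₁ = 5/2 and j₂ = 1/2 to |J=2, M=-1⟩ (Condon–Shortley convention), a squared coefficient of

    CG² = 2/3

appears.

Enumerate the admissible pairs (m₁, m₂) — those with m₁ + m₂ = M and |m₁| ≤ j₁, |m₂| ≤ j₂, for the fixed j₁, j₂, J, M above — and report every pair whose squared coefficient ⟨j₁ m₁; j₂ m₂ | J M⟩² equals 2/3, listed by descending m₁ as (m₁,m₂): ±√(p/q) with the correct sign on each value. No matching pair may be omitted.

Admissible pairs with m₁+m₂ = M = -1: (-3/2,1/2), (-1/2,-1/2)
  (m₁,m₂)=(-1/2,-1/2): CG² = 1/3, CG = +√(1/3)
  (m₁,m₂)=(-3/2,1/2): CG² = 2/3, CG = −√(2/3)   ← matches the target
Pairs with CG² = 2/3: (-3/2,1/2): −√(2/3)

(-3/2,1/2): −√(2/3)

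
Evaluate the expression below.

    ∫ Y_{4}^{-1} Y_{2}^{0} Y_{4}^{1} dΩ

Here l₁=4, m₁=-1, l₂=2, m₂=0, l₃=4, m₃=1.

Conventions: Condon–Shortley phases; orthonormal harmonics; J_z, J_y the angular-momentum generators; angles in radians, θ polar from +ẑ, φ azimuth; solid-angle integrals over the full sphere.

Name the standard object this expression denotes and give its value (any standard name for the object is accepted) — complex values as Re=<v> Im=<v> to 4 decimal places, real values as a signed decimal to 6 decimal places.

Gaunt coefficient, -0.139264

This is a Gaunt coefficient — the integral of a triple product of spherical harmonics over the sphere.
Checks pass: Σm=0; 10 even; l₃=4∈[2,6].
(2·4+1)(2·2+1)(2·4+1) = 405
Δ: 2! 6! 2! / 11! → 1/13860
sum: t=0:+1/192 t=1:−1/36 t=2:+1/192 = -5/288
3j²(4 2 4; 0 0 0) = Δ·Π!·Σ² = 20/693  (sign -1)
sum: t=0:+1/480 t=1:−1/48 t=2:+1/144 = -17/1440
3j²(4 2 4; -1 0 1) = Δ·Π!·Σ² = 289/13860  (sign +1)
combine: 4πI² = 405·20/693·289/13860 = 1445/5929
take √, sign -1: I = -0.13926381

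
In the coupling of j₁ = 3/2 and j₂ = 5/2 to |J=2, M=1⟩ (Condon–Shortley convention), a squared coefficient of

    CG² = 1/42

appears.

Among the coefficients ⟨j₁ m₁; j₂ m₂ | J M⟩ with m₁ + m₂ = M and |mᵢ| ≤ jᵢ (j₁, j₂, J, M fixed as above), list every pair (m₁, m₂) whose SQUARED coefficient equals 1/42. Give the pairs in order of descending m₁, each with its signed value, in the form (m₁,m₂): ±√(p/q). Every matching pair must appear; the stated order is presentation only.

(-1/2,3/2): +√(1/42)

Admissible pairs with m₁+m₂ = M = 1: (-3/2,5/2), (-1/2,3/2), (1/2,1/2), (3/2,-1/2)
  (m₁,m₂)=(3/2,-1/2): CG² = 9/28, CG = +√(9/28)
  (m₁,m₂)=(1/2,1/2): CG² = 25/84, CG = −√(25/84)
  (m₁,m₂)=(-1/2,3/2): CG² = 1/42, CG = +√(1/42)   ← matches the target
  (m₁,m₂)=(-3/2,5/2): CG² = 5/14, CG = +√(5/14)
Pairs with CG² = 1/42: (-1/2,3/2): +√(1/42)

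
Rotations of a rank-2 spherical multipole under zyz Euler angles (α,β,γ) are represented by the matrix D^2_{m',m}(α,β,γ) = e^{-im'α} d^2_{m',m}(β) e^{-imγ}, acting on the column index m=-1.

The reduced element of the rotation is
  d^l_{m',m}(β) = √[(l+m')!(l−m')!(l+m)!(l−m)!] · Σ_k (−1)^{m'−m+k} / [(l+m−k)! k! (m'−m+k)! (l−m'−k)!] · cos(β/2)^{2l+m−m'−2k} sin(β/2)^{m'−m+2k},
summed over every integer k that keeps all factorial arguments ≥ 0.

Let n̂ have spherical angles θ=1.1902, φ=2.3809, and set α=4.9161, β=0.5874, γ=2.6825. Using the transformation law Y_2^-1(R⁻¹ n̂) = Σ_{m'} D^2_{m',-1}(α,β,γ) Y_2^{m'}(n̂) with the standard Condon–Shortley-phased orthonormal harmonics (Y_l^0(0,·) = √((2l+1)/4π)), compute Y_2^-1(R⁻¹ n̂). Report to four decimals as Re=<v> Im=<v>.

Need the full column D^2_{m',-1} for m'=−2..2 at α=4.9161, β=0.5874, γ=2.6825.
cos(β/2)=0.957179, sin(β/2)=0.289496
d^2_{-2,-1}: single k=1 term ⇒ +0.507753;  D = +0.507075-0.026224i
d^2_{-1,-1}: k∈[0..1] ⇒ +0.839408 -0.230352 = +0.609056;  D = +0.153856+0.589302i
d^2_{0,-1}: k∈[0..1] ⇒ -0.621867 +0.056885 = -0.564983;  D = +0.506481-0.250364i
d^2_{1,-1}: k∈[0..1] ⇒ +0.230352 -0.007024 = +0.223328;  D = -0.137421-0.176043i
d^2_{2,-1}: single k=0 term ⇒ -0.046446;  D = -0.030073+0.035396i
Y_2^{m'}(θ=1.1902,φ=2.3809) and Σ D·Y over m':
  (+0.5071-0.0262i)·(+0.0164+0.3326i)  (+0.1539+0.5893i)·(-0.1930-0.1837i)  (+0.5065-0.2504i)·(-0.1848+0.0000i)  (-0.1374-0.1760i)·(+0.1930-0.1837i)  (-0.0301+0.0354i)·(+0.0164-0.3326i)
Y_2^-1(R⁻¹ n̂) = -0.045578+0.074328i

Re=-0.0456 Im=0.0743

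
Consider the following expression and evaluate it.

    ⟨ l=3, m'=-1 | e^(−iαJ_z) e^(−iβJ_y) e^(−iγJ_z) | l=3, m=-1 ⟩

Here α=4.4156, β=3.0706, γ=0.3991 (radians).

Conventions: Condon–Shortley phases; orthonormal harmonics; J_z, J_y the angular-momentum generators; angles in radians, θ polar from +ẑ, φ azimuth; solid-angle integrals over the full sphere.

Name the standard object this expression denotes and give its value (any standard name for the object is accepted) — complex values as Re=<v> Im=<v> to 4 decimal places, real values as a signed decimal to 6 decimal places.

Wigner D-matrix element, Re=0.0008 Im=-0.0075

This is a Wigner D-matrix element — the rotation-matrix element ⟨l m'| R(α,β,γ) |l m⟩ in the angular-momentum basis.
D^3_{-1,-1}(4.4156,3.0706,0.3991) = e^{-i·-1·4.4156}·d^3_{-1,-1}(3.0706)·e^{-i·-1·0.3991}. Compute d first:
Half-angle: c=0.035489, s=0.999370. N=√(2·24·2·24)=48.000000
k∈{0,1,2} keeps every argument non-negative
  k=0: (−1)^0·48.0000/(48)·0.0355^6·0.9994^0 = +0.000000
  k=1: (−1)^1·48.0000/(6)·0.0355^4·0.9994^2 = -0.000013
  k=2: (−1)^2·48.0000/(8)·0.0355^2·0.9994^4 = +0.007538
d^3_{-1,-1}(3.0706) = +0.000000 -0.000013 +0.007538 = +0.007525
Phases: e^{-i·(-1)·4.4156}=-0.292451-0.956280i, e^{-i·(-1)·0.3991}=+0.921411+0.388589i ⇒ D=+0.000769-0.007486i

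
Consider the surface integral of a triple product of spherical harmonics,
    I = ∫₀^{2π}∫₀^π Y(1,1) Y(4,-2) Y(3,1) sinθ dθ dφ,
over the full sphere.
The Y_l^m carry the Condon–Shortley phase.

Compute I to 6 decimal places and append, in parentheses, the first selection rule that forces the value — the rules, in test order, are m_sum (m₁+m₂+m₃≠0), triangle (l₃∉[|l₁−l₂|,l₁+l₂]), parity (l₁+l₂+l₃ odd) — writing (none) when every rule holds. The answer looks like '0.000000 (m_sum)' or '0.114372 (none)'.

Rules hold: Σm=0, L=8 even, 3≤3≤5.
N = 3·9·7 = 189
Δ = 2!·0!·6!/9! = 1/252
Racah Σ t=1..1: t=1:−1/36 = -1/36
⇒ 3j(1 4 3; 0 0 0)² = 4/63, sgn +1
Racah Σ t=0..0: t=0:+1/96 = 1/96
⇒ 3j(1 4 3; 1 -2 1)² = 5/84, sgn +1
4πI² = N·(3j₀)²·(3jₘ)² = 5/7
I = +1·√(0.714286/4π) = 0.23841361
No selection rule forces the value: the integral is nonzero (none).

0.238414 (none)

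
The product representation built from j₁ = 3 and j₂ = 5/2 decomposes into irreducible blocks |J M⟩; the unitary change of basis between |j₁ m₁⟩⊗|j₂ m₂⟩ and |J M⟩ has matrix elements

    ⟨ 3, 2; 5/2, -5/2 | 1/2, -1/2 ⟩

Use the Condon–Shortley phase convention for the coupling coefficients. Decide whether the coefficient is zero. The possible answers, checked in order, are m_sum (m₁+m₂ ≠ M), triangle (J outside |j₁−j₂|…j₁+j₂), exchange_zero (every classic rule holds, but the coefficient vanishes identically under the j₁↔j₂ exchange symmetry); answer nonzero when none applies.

nonzero

m-sum: m₁+m₂ = 2+(-5/2) = -1/2, M = -1/2  ✓
triangle: |j₁−j₂| = 1/2 ≤ J = 1/2 ≤ j₁+j₂ = 11/2  ✓
exchange: j₁≠j₂ or m₁≠m₂ — the exchange symmetry imposes no constraint here
value check: CG = +√(1/21) = +0.218218 ≠ 0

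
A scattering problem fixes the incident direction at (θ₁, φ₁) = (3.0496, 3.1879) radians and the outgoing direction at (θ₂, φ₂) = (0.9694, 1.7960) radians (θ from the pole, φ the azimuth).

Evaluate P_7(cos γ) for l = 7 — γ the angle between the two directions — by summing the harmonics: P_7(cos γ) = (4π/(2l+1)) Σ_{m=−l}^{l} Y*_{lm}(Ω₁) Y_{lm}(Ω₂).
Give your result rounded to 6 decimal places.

Addition theorem: P_7(cos γ) = (4π/15) Σ_m Y*_{lm}(Ω₁) Y_{lm}(Ω₂), m = −7…7:
  m=-7: Y*=-0.000000-0.000000i  Y=+0.129570-0.000729i  product -0.000000-0.000000i
  m=-6: Y*=-0.000001-0.000000i  Y=-0.072461+0.324686i  product +0.000000-0.000000i
  m=-5: Y*=-0.000028-0.000007i  Y=-0.399127-0.190236i  product +0.000010+0.000008i
  m=-4: Y*=-0.000506-0.000095i  Y=+0.138439-0.174748i  product -0.000087+0.000075i
  m=-3: Y*=-0.006638-0.000928i  Y=-0.134728-0.168110i  product +0.000738+0.001241i
  m=-2: Y*=-0.060906-0.005657i  Y=+0.301207-0.145651i  product -0.019169+0.007167i
  m=-1: Y*=-0.354089-0.016409i  Y=-0.018386-0.080256i  product +0.005193+0.028719i
  m=+0: Y*=-0.966846-0.000000i  Y=+0.343644+0.000000i  product -0.332251-0.000000i
  m=+1: Y*=+0.354089-0.016409i  Y=+0.018386-0.080256i  product +0.005193-0.028719i
  m=+2: Y*=-0.060906+0.005657i  Y=+0.301207+0.145651i  product -0.019169-0.007167i
  m=+3: Y*=+0.006638-0.000928i  Y=+0.134728-0.168110i  product +0.000738-0.001241i
  m=+4: Y*=-0.000506+0.000095i  Y=+0.138439+0.174748i  product -0.000087-0.000075i
  m=+5: Y*=+0.000028-0.000007i  Y=+0.399127-0.190236i  product +0.000010-0.000008i
  m=+6: Y*=-0.000001+0.000000i  Y=-0.072461-0.324686i  product +0.000000+0.000000i
  m=+7: Y*=+0.000000-0.000000i  Y=-0.129570-0.000729i  product -0.000000+0.000000i
Accumulated sum -0.358880+0.000000i; after 4π/(2l+1) scaling, -0.300654+0.000000i ⇒ P_7 = -0.300654

-0.300654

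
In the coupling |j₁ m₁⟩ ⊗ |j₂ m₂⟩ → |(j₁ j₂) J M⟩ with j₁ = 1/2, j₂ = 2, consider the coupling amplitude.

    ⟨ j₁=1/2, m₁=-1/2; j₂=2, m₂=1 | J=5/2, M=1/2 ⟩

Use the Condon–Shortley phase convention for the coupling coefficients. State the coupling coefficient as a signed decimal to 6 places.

triangle: 0!·1!·4!/6! = 24/720
(j±m)!: 0!·1!·3!·1!·3!·2! = 72
prefactor² = (2J+1)·Δ·N² = 72/5
  k=0: +1/(0!·0!·1!·3!·0!·1!) = 1/6
Σ = 1/6  ⇒  CG² = 72/5·(1/6)² = 2/5
CG = +√(2/5) = +0.632456

+√(2/5) ≈ +0.632456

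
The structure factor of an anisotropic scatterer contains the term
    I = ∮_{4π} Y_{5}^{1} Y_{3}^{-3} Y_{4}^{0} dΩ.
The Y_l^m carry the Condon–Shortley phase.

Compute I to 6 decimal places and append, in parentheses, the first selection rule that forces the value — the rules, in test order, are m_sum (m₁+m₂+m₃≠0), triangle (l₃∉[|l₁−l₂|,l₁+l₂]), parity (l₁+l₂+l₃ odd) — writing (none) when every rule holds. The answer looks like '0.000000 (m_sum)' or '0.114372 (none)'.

m-sum = 1 − 3 + 0 = -2 ≠ 0 ⇒ I = 0

0.000000 (m_sum)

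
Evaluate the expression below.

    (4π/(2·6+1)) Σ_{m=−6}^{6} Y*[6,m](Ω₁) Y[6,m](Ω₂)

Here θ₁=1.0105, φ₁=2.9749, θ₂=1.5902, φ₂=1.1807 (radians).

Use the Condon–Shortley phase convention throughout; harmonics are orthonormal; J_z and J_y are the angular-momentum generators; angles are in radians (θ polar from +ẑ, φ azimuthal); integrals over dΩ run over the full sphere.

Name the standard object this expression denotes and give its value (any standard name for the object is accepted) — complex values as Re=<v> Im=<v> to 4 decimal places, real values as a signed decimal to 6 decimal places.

This sum is the spherical-harmonic addition theorem: it equals the Legendre polynomial P_l(cos γ) of the angle γ between the two directions.
Expand P_6 via completeness: Σ_{m} conj(Y_{6,m}) at Ω₁ times Y_{6,m} at Ω₂ —
  m=-6: (+0.096417-0.150213i) × (+0.335837-0.346493i) = -0.019667-0.083855i  (running Σ = -0.019667-0.083855i)
  m=-5: (-0.260799+0.287157i) × (-0.030128-0.012023i) = +0.011310-0.005516i  (running Σ = -0.008357-0.089371i)
  m=-4: (+0.304130-0.239354i) × (-0.003696-0.355017i) = -0.086099-0.107087i  (running Σ = -0.094456-0.196458i)
  m=-3: (-0.019699+0.010764i) × (-0.034847+0.014754i) = +0.000528-0.000666i  (running Σ = -0.093929-0.197123i)
  m=-2: (-0.320540+0.111007i) × (-0.229843-0.227462i) = +0.098924+0.047397i  (running Σ = +0.004995-0.149727i)
  m=-1: (+0.153730-0.025866i) × (-0.015161+0.036874i) = -0.001377+0.006061i  (running Σ = +0.003618-0.143666i)
  m=0: (+0.300860-0.000000i) × (-0.315336+0.000000i) = -0.094872+0.000000i  (running Σ = -0.091254-0.143666i)
  m=1: (-0.153730-0.025866i) × (+0.015161+0.036874i) = -0.001377-0.006061i  (running Σ = -0.092631-0.149727i)
  m=2: (-0.320540-0.111007i) × (-0.229843+0.227462i) = +0.098924-0.047397i  (running Σ = +0.006293-0.197123i)
  m=3: (+0.019699+0.010764i) × (+0.034847+0.014754i) = +0.000528+0.000666i  (running Σ = +0.006820-0.196458i)
  m=4: (+0.304130+0.239354i) × (-0.003696+0.355017i) = -0.086099+0.107087i  (running Σ = -0.079278-0.089371i)
  m=5: (+0.260799+0.287157i) × (+0.030128-0.012023i) = +0.011310+0.005516i  (running Σ = -0.067969-0.083855i)
  m=6: (+0.096417+0.150213i) × (+0.335837+0.346493i) = -0.019667+0.083855i  (running Σ = -0.087636-0.000000i)
Σ over m = -0.087636-0.000000i; ×(4π/13) → -0.084713-0.000000i. Real part: -0.084713

Legendre polynomial (addition theorem), -0.084713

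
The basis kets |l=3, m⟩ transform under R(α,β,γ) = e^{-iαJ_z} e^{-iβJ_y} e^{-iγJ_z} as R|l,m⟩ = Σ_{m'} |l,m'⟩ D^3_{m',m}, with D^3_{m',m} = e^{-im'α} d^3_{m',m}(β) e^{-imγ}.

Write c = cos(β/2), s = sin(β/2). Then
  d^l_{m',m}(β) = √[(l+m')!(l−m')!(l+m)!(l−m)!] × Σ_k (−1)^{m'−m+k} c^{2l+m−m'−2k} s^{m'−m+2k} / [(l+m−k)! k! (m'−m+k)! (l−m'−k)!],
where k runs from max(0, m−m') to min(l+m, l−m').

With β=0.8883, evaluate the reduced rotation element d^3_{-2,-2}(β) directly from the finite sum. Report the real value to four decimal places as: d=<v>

d^3_{-2,-2}(β=0.8883) via the finite sum:
Half-angle: c=0.902976, s=0.429691. N=√(1·120·1·120)=120.000000
k∈{0,1} keeps every argument non-negative
  k=0: (−1)^0·120.0000/(120)·0.9030^6·0.4297^0 = +0.542073
  k=1: (−1)^1·120.0000/(24)·0.9030^4·0.4297^2 = -0.613743
d^3_{-2,-2}(0.8883) = +0.542073 -0.613743 = -0.071670

d=-0.0717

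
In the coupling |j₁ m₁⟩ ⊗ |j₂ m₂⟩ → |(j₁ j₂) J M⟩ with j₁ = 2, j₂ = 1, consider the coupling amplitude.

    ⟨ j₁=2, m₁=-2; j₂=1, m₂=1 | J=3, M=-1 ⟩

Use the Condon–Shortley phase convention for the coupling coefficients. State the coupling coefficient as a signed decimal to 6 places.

+√(1/15) ≈ +0.258199

√[7·0!4!2!/7! · 0!4!2!0!2!4!] = √(768/5)
  +(−1)^0/∏(0,0,4,2,0,0)! = 1/48  (running 1/48)
⟨..|..⟩ = √(768/5)·(1/48) = +0.258199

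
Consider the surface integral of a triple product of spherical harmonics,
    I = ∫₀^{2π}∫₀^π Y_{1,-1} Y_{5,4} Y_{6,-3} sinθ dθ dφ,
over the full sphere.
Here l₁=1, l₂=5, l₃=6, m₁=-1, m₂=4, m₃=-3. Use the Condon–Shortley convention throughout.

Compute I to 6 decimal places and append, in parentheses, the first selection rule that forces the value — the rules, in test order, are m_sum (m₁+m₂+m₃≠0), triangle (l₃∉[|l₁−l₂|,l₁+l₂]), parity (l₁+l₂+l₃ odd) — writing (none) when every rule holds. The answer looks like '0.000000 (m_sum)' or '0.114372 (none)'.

Rules hold: Σm=0, L=12 even, 4≤6≤6.
N = 3·11·13 = 429
Δ = 0!·2!·10!/13! = 1/858
Racah Σ t=0..0: t=0:+1/14400 = 1/14400
⇒ 3j(1 5 6; 0 0 0)² = 6/143, sgn +1
Racah Σ t=0..0: t=0:+1/725760 = 1/725760
⇒ 3j(1 5 6; -1 4 -3)² = 1/286, sgn -1
4πI² = N·(3j₀)²·(3jₘ)² = 9/143
I = -1·√(0.0629371/4π) = -0.07076985
No selection rule forces the value: the integral is nonzero (none).

-0.070770 (none)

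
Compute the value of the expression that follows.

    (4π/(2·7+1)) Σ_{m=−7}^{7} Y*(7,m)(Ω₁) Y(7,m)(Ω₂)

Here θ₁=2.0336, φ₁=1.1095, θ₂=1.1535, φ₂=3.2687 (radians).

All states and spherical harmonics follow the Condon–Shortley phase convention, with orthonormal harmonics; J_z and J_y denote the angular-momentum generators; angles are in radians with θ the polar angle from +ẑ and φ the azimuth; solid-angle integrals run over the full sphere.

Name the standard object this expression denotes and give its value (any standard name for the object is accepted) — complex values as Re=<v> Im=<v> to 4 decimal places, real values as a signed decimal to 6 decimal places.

Legendre polynomial (addition theorem), -0.296348

This sum is the spherical-harmonic addition theorem: it equals the Legendre polynomial P_l(cos γ) of the angle γ between the two directions.
Expand P_7 via completeness: Σ_{m} conj(Y_{7,m}) at Ω₁ times Y_{7,m} at Ω₂ —
  m=-7: Y*=(0.020066, 0.228790)  Y=(-0.168005, 0.207313)  product (-0.050802, -0.034278)
  m=-6: Y*=(-0.399154, -0.156571)  Y=(0.320032, -0.305789)  product (-0.175620, 0.071949)
  m=-5: Y*=(0.248308, -0.224770)  Y=(-0.214074, 0.157907)  product (-0.017663, 0.087327)
  m=-4: Y*=(-0.023264, -0.082647)  Y=(-0.156896, 0.087438)  product (0.010877, 0.010933)
  m=-3: Y*=(0.348445, 0.065896)  Y=(0.312473, -0.125285)  product (0.117136, -0.023064)
  m=-2: Y*=(-0.042017, 0.055477)  Y=(0.040506, -0.010525)  product (-0.001118, 0.002689)
  m=-1: Y*=(0.143474, 0.288642)  Y=(-0.331350, 0.042345)  product (-0.059763, -0.089566)
  m=+0: Y*=(-0.111322, -0.000000)  Y=(-0.001518, 0.000000)  product (0.000169, 0.000000)
  m=+1: Y*=(-0.143474, 0.288642)  Y=(0.331350, 0.042345)  product (-0.059763, 0.089566)
  m=+2: Y*=(-0.042017, -0.055477)  Y=(0.040506, 0.010525)  product (-0.001118, -0.002689)
  m=+3: Y*=(-0.348445, 0.065896)  Y=(-0.312473, -0.125285)  product (0.117136, 0.023064)
  m=+4: Y*=(-0.023264, 0.082647)  Y=(-0.156896, -0.087438)  product (0.010877, -0.010933)
  m=+5: Y*=(-0.248308, -0.224770)  Y=(0.214074, 0.157907)  product (-0.017663, -0.087327)
  m=+6: Y*=(-0.399154, 0.156571)  Y=(0.320032, 0.305789)  product (-0.175620, -0.071949)
  m=+7: Y*=(-0.020066, 0.228790)  Y=(0.168005, 0.207313)  product (-0.050802, 0.034278)
Accumulated sum (-0.353739, 0.000000); after 4π/(2l+1) scaling, (-0.296348, 0.000000) ⇒ P_7 = -0.296348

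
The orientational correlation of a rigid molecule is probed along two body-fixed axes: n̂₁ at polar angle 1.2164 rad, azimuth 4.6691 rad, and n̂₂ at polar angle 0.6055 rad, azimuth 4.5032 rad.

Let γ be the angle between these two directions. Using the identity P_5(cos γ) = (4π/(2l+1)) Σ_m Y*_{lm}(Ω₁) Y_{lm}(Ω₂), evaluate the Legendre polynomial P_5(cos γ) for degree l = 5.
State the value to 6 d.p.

Summing Y*_{l m}(θ₁,φ₁)·Y_{l m}(θ₂,φ₂) over m ∈ [−5, 5]; prefactor 4π/(2·5+1) = 1.142397:
  term(m=-5) = (0.006304, 0.006887)   from Y*(Ω₁)=(-0.072323, -0.328904), Y(Ω₂)=(-0.023993, 0.013892)
  term(m=-4) = (0.039315, 0.030740)   from Y*(Ω₁)=(0.388153, -0.067891), Y(Ω₂)=(0.084840, 0.094035)
  term(m=-3) = (0.006818, 0.003704)   from Y*(Ω₁)=(0.003098, 0.023722), Y(Ω₂)=(0.190435, -0.262525)
  term(m=-2) = (-0.144987, -0.049954)   from Y*(Ω₁)=(0.329174, -0.028571), Y(Ω₂)=(-0.424092, -0.188563)
  term(m=-1) = (-0.023340, -0.003908)   from Y*(Ω₁)=(0.004958, 0.114460), Y(Ω₂)=(-0.042895, 0.202056)
  term(m=+0) = (-0.103094, 0.000000)   from Y*(Ω₁)=(0.303729, -0.000000), Y(Ω₂)=(-0.339428, 0.000000)
  term(m=+1) = (-0.023340, 0.003908)   from Y*(Ω₁)=(-0.004958, 0.114460), Y(Ω₂)=(0.042895, 0.202056)
  term(m=+2) = (-0.144987, 0.049954)   from Y*(Ω₁)=(0.329174, 0.028571), Y(Ω₂)=(-0.424092, 0.188563)
  term(m=+3) = (0.006818, -0.003704)   from Y*(Ω₁)=(-0.003098, 0.023722), Y(Ω₂)=(-0.190435, -0.262525)
  term(m=+4) = (0.039315, -0.030740)   from Y*(Ω₁)=(0.388153, 0.067891), Y(Ω₂)=(0.084840, -0.094035)
  term(m=+5) = (0.006304, -0.006887)   from Y*(Ω₁)=(0.072323, -0.328904), Y(Ω₂)=(0.023993, 0.013892)
Total Σ_m = (-0.334875, -0.000000). Multiply by 1.142397: (-0.382560, -0.000000). P_5(cos γ) = -0.382560

-0.382560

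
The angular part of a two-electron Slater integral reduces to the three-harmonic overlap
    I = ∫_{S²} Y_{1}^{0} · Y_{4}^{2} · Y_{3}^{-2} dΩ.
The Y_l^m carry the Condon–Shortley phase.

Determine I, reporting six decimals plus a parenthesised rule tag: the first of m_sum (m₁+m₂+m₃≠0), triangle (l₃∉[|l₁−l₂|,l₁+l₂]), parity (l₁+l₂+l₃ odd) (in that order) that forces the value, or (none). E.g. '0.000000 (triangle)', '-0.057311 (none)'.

Rules hold: Σm=0, L=8 even, 3≤3≤5.
N = 3·9·7 = 189
Δ = 2!·0!·6!/9! = 1/252
Racah Σ t=1..1: t=1:−1/36 = -1/36
⇒ 3j(1 4 3; 0 0 0)² = 4/63, sgn +1
Racah Σ t=1..1: t=1:−1/120 = -1/120
⇒ 3j(1 4 3; 0 2 -2)² = 1/21, sgn +1
4πI² = N·(3j₀)²·(3jₘ)² = 4/7
I = +1·√(0.571429/4π) = 0.21324362
No selection rule forces the value: the integral is nonzero (none).

0.213244 (none)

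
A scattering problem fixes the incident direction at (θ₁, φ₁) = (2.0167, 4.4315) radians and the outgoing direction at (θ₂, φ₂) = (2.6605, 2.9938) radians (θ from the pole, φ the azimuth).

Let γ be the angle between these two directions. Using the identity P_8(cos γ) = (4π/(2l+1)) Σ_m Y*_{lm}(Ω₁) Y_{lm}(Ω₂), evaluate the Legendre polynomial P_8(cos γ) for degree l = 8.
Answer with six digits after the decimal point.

-0.217410

Summing Y*_{l m}(θ₁,φ₁)·Y_{l m}(θ₂,φ₂) over m ∈ [−8, 8]; prefactor 4π/(2·8+1) = 0.739198:
  [-8]  conj(Y_{8,-8})(Ω₁) = -0.14164 - 0.17648j ; Y_{8,-8}(Ω₂) = 0.00041 + 0.00100j ; Δ = 0.00012 - 0.00021j
  [-7]  conj(Y_{8,-7})(Ω₁) = -0.39930 + 0.16667j ; Y_{8,-7}(Ω₂) = 0.00424 + 0.00714j ; Δ = -0.00288 - 0.00214j
  [-6]  conj(Y_{8,-6})(Ω₁) = 0.04153 + 0.36102j ; Y_{8,-6}(Ω₂) = 0.02520 + 0.03090j ; Δ = -0.01011 + 0.01038j
  [-5]  conj(Y_{8,-5})(Ω₁) = -0.04343 - 0.00729j ; Y_{8,-5}(Ω₂) = 0.09936 + 0.09053j ; Δ = -0.00365 - 0.00466j
  [-4]  conj(Y_{8,-4})(Ω₁) = -0.15387 + 0.32079j ; Y_{8,-4}(Ω₂) = 0.26674 + 0.17905j ; Δ = -0.09848 + 0.05802j
  [-3]  conj(Y_{8,-3})(Ω₁) = 0.10051 + 0.08961j ; Y_{8,-3}(Ω₂) = 0.46113 + 0.21900j ; Δ = 0.02672 + 0.06333j
  [-2]  conj(Y_{8,-2})(Ω₁) = -0.24686 + 0.15538j ; Y_{8,-2}(Ω₂) = 0.39791 + 0.12117j ; Δ = -0.11706 + 0.03192j
  [-1]  conj(Y_{8,-1})(Ω₁) = 0.05472 + 0.18967j ; Y_{8,-1}(Ω₂) = -0.11347 - 0.01689j ; Δ = -0.00301 - 0.02245j
  [+0]  conj(Y_{8,0})(Ω₁) = -0.26537 + 0.00000j ; Y_{8,0}(Ω₂) = -0.46194 + 0.00000j ; Δ = 0.12258 + 0.00000j
  [+1]  conj(Y_{8,1})(Ω₁) = -0.05472 + 0.18967j ; Y_{8,1}(Ω₂) = 0.11347 - 0.01689j ; Δ = -0.00301 + 0.02245j
  [+2]  conj(Y_{8,2})(Ω₁) = -0.24686 - 0.15538j ; Y_{8,2}(Ω₂) = 0.39791 - 0.12117j ; Δ = -0.11706 - 0.03192j
  [+3]  conj(Y_{8,3})(Ω₁) = -0.10051 + 0.08961j ; Y_{8,3}(Ω₂) = -0.46113 + 0.21900j ; Δ = 0.02672 - 0.06333j
  [+4]  conj(Y_{8,4})(Ω₁) = -0.15387 - 0.32079j ; Y_{8,4}(Ω₂) = 0.26674 - 0.17905j ; Δ = -0.09848 - 0.05802j
  [+5]  conj(Y_{8,5})(Ω₁) = 0.04343 - 0.00729j ; Y_{8,5}(Ω₂) = -0.09936 + 0.09053j ; Δ = -0.00365 + 0.00466j
  [+6]  conj(Y_{8,6})(Ω₁) = 0.04153 - 0.36102j ; Y_{8,6}(Ω₂) = 0.02520 - 0.03090j ; Δ = -0.01011 - 0.01038j
  [+7]  conj(Y_{8,7})(Ω₁) = 0.39930 + 0.16667j ; Y_{8,7}(Ω₂) = -0.00424 + 0.00714j ; Δ = -0.00288 + 0.00214j
  [+8]  conj(Y_{8,8})(Ω₁) = -0.14164 + 0.17648j ; Y_{8,8}(Ω₂) = 0.00041 - 0.00100j ; Δ = 0.00012 + 0.00021j
Σ over m = -0.29412 + 0.00000j; ×(4π/17) → -0.21741 + 0.00000j. Real part: -0.217410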